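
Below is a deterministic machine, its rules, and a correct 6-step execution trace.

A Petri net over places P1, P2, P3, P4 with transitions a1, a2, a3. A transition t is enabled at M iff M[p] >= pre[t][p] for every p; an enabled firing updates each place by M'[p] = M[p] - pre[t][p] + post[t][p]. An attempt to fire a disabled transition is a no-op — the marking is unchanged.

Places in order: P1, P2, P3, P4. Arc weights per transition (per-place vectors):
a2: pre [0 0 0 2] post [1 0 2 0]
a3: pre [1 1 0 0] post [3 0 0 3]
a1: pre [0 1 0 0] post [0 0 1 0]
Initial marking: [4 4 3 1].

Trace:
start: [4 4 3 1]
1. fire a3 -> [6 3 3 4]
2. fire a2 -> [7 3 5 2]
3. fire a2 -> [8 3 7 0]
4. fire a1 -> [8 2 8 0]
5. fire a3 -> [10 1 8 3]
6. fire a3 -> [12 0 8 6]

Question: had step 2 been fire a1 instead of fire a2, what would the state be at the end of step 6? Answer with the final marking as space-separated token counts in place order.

(re-executing from step 2 with the substitution; state before step 2: [6 3 3 4])
2. fire a1 -> [6 2 4 4]
3. fire a2 -> [7 2 6 2]
4. fire a1 -> [7 1 7 2]
5. fire a3 -> [9 0 7 5]
6. fire a3 -> [9 0 7 5]

9 0 7 5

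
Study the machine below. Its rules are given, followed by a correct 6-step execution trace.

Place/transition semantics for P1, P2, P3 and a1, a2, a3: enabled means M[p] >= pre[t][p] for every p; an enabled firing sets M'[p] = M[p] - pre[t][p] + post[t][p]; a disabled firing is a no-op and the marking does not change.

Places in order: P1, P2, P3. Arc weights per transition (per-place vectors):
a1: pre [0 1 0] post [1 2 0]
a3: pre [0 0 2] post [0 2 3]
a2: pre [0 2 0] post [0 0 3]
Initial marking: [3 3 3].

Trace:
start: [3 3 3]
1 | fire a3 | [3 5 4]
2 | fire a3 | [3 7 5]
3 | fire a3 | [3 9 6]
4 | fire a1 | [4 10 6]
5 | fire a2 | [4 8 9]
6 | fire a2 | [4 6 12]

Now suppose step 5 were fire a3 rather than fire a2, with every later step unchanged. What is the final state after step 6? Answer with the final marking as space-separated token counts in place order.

4 10 10

(re-executing from step 5 with the substitution; state before step 5: [4 10 6])
5 | fire a3 | [4 12 7]
6 | fire a2 | [4 10 10]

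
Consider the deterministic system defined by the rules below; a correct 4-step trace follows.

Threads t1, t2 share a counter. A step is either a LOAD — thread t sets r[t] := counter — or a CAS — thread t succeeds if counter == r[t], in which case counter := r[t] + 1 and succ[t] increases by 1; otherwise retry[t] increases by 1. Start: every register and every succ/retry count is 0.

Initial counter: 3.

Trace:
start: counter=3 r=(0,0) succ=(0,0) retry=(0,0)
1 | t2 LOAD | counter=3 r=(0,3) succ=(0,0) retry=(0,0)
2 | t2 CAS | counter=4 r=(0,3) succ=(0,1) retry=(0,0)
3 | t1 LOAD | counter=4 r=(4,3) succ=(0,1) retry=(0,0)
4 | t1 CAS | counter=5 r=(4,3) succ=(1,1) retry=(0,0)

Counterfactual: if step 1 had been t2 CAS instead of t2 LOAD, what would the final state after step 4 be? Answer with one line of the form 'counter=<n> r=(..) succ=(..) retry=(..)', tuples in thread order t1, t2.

(re-executing from step 1 with the substitution; state before step 1: counter=3 r=(0,0) succ=(0,0) retry=(0,0))
1 | t2 CAS | counter=3 r=(0,0) succ=(0,0) retry=(0,1)
2 | t2 CAS | counter=3 r=(0,0) succ=(0,0) retry=(0,2)
3 | t1 LOAD | counter=3 r=(3,0) succ=(0,0) retry=(0,2)
4 | t1 CAS | counter=4 r=(3,0) succ=(1,0) retry=(0,2)

counter=4 r=(3,0) succ=(1,0) retry=(0,2)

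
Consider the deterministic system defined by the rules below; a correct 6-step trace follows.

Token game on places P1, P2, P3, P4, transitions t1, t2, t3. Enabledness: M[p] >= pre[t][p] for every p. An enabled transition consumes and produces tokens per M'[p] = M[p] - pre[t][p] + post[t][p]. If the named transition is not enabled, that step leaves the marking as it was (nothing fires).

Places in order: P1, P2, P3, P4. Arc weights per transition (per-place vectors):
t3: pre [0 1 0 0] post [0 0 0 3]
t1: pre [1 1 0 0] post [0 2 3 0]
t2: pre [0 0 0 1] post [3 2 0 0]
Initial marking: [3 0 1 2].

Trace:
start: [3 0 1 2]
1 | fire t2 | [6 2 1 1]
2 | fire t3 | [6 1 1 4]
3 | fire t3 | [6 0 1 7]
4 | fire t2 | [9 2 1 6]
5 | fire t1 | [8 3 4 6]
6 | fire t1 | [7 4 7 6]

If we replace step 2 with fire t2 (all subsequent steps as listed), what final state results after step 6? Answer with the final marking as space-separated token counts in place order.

(re-executing from step 2 with the substitution; state before step 2: [6 2 1 1])
2 | fire t2 | [9 4 1 0]
3 | fire t3 | [9 3 1 3]
4 | fire t2 | [12 5 1 2]
5 | fire t1 | [11 6 4 2]
6 | fire t1 | [10 7 7 2]

10 7 7 2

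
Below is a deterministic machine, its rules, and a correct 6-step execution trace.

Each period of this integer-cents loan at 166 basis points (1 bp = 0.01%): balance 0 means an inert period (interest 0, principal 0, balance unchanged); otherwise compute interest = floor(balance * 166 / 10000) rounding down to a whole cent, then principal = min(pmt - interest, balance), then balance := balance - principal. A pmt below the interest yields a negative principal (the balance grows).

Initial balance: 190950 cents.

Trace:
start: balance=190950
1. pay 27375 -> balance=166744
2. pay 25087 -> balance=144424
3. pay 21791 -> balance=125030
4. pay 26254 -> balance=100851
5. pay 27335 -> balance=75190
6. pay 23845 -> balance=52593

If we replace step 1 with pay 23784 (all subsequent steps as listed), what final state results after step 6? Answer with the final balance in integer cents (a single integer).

56492

(re-executing from step 1 with the substitution; state before step 1: balance=190950)
1. pay 23784 -> balance=170335
2. pay 25087 -> balance=148075
3. pay 21791 -> balance=128742
4. pay 26254 -> balance=104625
5. pay 27335 -> balance=79026
6. pay 23845 -> balance=56492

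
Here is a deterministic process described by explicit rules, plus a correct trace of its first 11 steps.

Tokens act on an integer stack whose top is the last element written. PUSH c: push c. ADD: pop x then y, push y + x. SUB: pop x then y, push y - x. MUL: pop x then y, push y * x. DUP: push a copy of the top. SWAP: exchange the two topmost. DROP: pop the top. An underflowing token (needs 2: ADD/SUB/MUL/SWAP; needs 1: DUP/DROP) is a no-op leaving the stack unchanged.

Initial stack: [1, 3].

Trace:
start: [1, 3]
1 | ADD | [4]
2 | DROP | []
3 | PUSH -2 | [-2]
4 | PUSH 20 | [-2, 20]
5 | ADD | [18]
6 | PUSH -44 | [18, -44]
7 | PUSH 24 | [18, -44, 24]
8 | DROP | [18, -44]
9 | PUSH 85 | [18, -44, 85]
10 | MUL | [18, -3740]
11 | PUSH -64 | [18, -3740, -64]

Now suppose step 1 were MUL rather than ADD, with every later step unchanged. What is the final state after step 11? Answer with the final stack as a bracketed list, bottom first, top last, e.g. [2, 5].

(re-executing from step 1 with the substitution; state before step 1: [1, 3])
1 | MUL | [3]
2 | DROP | []
3 | PUSH -2 | [-2]
4 | PUSH 20 | [-2, 20]
5 | ADD | [18]
6 | PUSH -44 | [18, -44]
7 | PUSH 24 | [18, -44, 24]
8 | DROP | [18, -44]
9 | PUSH 85 | [18, -44, 85]
10 | MUL | [18, -3740]
11 | PUSH -64 | [18, -3740, -64]

[18, -3740, -64]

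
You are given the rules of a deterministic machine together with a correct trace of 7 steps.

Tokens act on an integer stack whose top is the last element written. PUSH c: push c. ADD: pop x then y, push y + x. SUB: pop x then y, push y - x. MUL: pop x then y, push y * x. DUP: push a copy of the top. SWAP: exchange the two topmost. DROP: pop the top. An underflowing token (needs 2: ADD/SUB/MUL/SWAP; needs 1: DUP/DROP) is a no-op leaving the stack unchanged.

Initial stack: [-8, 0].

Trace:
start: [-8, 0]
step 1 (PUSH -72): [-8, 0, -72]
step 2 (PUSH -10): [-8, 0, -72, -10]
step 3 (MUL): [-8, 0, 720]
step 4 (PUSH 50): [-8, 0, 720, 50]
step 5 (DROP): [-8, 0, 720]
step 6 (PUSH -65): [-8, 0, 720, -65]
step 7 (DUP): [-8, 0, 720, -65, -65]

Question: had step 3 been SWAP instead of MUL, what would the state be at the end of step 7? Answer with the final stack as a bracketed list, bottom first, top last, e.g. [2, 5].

(re-executing from step 3 with the substitution; state before step 3: [-8, 0, -72, -10])
step 3 (SWAP): [-8, 0, -10, -72]
step 4 (PUSH 50): [-8, 0, -10, -72, 50]
step 5 (DROP): [-8, 0, -10, -72]
step 6 (PUSH -65): [-8, 0, -10, -72, -65]
step 7 (DUP): [-8, 0, -10, -72, -65, -65]

[-8, 0, -10, -72, -65, -65]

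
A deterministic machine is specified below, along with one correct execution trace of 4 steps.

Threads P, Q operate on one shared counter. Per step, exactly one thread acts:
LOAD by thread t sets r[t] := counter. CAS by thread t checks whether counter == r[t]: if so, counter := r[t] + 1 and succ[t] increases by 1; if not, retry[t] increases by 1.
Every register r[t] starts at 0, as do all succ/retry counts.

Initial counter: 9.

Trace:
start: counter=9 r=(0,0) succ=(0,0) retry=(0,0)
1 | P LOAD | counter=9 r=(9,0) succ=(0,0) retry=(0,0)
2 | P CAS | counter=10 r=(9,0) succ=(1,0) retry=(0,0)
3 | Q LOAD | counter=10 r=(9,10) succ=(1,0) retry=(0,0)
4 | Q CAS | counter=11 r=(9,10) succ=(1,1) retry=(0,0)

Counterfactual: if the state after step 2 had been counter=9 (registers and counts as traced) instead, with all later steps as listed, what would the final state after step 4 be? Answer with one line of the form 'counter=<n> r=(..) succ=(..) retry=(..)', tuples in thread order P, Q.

state after step 2 := counter=9 r=(9,0) succ=(1,0) retry=(0,0)
3 | Q LOAD | counter=9 r=(9,9) succ=(1,0) retry=(0,0)
4 | Q CAS | counter=10 r=(9,9) succ=(1,1) retry=(0,0)

counter=10 r=(9,9) succ=(1,1) retry=(0,0)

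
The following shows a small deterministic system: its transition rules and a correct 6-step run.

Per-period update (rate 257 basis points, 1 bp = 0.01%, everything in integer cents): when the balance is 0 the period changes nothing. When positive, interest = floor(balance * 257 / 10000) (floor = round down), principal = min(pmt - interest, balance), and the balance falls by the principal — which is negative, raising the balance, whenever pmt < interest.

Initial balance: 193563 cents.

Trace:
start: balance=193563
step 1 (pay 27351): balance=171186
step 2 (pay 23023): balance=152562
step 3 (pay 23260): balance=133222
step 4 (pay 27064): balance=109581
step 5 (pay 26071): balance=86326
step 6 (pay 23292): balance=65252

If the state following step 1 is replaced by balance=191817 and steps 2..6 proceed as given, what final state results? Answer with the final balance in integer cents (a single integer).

state after step 1 := balance=191817
step 2 (pay 23023): balance=173723
step 3 (pay 23260): balance=154927
step 4 (pay 27064): balance=131844
step 5 (pay 26071): balance=109161
step 6 (pay 23292): balance=88674

88674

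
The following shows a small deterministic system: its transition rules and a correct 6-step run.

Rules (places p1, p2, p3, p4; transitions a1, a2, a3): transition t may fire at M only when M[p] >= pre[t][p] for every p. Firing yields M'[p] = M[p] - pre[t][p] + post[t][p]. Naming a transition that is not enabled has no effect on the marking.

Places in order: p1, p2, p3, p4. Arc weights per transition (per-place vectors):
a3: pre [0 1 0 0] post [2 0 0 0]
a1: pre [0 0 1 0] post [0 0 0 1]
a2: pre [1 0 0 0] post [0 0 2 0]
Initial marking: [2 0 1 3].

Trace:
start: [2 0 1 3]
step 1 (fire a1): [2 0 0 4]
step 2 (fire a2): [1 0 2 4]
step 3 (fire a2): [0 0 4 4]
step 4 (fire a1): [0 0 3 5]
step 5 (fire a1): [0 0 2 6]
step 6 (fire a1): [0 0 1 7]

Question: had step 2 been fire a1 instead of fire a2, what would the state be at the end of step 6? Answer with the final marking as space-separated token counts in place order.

1 0 0 6

(re-executing from step 2 with the substitution; state before step 2: [2 0 0 4])
step 2 (fire a1): [2 0 0 4]
step 3 (fire a2): [1 0 2 4]
step 4 (fire a1): [1 0 1 5]
step 5 (fire a1): [1 0 0 6]
step 6 (fire a1): [1 0 0 6]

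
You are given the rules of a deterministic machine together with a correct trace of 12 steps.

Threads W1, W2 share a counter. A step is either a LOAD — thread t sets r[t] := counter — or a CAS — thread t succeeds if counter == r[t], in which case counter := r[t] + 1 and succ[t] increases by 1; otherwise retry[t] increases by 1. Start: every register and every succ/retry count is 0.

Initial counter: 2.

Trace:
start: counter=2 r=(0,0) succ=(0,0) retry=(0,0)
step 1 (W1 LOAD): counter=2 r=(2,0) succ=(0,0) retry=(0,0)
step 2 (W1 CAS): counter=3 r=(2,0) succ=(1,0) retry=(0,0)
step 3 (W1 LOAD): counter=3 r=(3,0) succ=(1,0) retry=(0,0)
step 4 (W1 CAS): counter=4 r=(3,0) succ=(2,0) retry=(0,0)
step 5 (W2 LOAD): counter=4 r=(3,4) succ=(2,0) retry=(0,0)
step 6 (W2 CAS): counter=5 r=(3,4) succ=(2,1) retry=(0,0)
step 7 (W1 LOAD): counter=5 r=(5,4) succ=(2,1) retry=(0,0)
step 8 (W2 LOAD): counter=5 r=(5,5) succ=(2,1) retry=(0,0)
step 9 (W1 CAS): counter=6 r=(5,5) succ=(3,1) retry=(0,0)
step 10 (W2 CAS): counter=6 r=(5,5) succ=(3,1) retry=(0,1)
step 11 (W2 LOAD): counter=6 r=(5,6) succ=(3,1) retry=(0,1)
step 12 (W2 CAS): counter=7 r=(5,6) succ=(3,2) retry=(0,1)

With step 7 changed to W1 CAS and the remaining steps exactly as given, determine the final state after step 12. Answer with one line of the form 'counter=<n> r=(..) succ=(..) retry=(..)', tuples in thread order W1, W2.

(re-executing from step 7 with the substitution; state before step 7: counter=5 r=(3,4) succ=(2,1) retry=(0,0))
step 7 (W1 CAS): counter=5 r=(3,4) succ=(2,1) retry=(1,0)
step 8 (W2 LOAD): counter=5 r=(3,5) succ=(2,1) retry=(1,0)
step 9 (W1 CAS): counter=5 r=(3,5) succ=(2,1) retry=(2,0)
step 10 (W2 CAS): counter=6 r=(3,5) succ=(2,2) retry=(2,0)
step 11 (W2 LOAD): counter=6 r=(3,6) succ=(2,2) retry=(2,0)
step 12 (W2 CAS): counter=7 r=(3,6) succ=(2,3) retry=(2,0)

counter=7 r=(3,6) succ=(2,3) retry=(2,0)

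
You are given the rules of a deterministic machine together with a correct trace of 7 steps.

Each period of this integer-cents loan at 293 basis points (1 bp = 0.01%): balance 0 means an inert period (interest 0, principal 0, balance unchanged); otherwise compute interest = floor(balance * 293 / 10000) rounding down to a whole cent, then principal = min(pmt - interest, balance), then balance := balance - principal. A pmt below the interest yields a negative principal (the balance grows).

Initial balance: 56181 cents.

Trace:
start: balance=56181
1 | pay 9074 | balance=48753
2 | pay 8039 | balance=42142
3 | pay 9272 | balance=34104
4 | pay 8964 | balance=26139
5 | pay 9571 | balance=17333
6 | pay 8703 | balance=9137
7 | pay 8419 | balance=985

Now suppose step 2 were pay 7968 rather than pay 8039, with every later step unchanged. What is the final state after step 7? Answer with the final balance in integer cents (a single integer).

1069

(re-executing from step 2 with the substitution; state before step 2: balance=48753)
2 | pay 7968 | balance=42213
3 | pay 9272 | balance=34177
4 | pay 8964 | balance=26214
5 | pay 9571 | balance=17411
6 | pay 8703 | balance=9218
7 | pay 8419 | balance=1069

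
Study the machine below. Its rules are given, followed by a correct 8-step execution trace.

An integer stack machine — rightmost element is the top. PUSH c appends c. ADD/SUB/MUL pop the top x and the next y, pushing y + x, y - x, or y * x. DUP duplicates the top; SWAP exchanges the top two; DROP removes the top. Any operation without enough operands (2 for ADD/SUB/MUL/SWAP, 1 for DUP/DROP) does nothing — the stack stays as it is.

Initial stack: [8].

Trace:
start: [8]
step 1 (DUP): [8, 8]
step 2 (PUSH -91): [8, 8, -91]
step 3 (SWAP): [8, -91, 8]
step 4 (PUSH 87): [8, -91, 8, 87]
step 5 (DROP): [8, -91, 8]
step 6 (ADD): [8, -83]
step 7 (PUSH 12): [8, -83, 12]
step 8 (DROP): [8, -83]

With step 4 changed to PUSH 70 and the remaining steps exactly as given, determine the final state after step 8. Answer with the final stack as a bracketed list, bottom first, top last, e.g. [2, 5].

[8, -83]

(re-executing from step 4 with the substitution; state before step 4: [8, -91, 8])
step 4 (PUSH 70): [8, -91, 8, 70]
step 5 (DROP): [8, -91, 8]
step 6 (ADD): [8, -83]
step 7 (PUSH 12): [8, -83, 12]
step 8 (DROP): [8, -83]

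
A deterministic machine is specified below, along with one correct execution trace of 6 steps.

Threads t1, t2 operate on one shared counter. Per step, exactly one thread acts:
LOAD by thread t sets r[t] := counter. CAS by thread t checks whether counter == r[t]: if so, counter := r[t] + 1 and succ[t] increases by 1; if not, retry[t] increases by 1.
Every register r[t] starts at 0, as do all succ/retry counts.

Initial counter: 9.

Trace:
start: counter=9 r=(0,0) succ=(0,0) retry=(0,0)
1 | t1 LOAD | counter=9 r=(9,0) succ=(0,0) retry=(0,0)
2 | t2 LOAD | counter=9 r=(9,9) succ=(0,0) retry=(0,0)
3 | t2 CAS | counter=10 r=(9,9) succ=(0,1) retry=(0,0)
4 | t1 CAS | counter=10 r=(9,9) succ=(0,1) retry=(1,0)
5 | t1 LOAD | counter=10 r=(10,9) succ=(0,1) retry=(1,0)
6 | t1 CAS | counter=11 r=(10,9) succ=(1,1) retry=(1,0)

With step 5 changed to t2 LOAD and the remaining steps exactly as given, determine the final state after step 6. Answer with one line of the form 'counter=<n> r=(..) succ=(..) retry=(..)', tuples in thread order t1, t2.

(re-executing from step 5 with the substitution; state before step 5: counter=10 r=(9,9) succ=(0,1) retry=(1,0))
5 | t2 LOAD | counter=10 r=(9,10) succ=(0,1) retry=(1,0)
6 | t1 CAS | counter=10 r=(9,10) succ=(0,1) retry=(2,0)

counter=10 r=(9,10) succ=(0,1) retry=(2,0)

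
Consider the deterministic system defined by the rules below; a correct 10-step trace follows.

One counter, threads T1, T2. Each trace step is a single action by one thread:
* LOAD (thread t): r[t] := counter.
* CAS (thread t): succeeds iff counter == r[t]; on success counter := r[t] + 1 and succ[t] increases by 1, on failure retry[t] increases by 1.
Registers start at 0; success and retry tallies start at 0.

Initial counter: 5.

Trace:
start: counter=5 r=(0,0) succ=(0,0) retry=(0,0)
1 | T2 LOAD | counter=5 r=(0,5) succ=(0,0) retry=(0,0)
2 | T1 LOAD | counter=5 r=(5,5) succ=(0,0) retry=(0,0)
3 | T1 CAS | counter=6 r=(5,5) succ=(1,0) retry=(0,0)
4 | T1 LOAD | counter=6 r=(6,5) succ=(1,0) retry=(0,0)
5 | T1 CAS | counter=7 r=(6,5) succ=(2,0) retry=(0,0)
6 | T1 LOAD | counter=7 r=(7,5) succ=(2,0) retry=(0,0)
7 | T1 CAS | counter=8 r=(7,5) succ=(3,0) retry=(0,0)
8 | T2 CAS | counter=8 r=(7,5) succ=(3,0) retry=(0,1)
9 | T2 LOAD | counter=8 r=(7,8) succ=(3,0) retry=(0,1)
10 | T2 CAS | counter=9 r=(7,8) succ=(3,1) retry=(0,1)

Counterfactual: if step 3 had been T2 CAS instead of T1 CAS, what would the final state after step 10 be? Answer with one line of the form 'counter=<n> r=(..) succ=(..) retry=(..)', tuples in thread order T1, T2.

counter=9 r=(7,8) succ=(2,2) retry=(0,1)

(re-executing from step 3 with the substitution; state before step 3: counter=5 r=(5,5) succ=(0,0) retry=(0,0))
3 | T2 CAS | counter=6 r=(5,5) succ=(0,1) retry=(0,0)
4 | T1 LOAD | counter=6 r=(6,5) succ=(0,1) retry=(0,0)
5 | T1 CAS | counter=7 r=(6,5) succ=(1,1) retry=(0,0)
6 | T1 LOAD | counter=7 r=(7,5) succ=(1,1) retry=(0,0)
7 | T1 CAS | counter=8 r=(7,5) succ=(2,1) retry=(0,0)
8 | T2 CAS | counter=8 r=(7,5) succ=(2,1) retry=(0,1)
9 | T2 LOAD | counter=8 r=(7,8) succ=(2,1) retry=(0,1)
10 | T2 CAS | counter=9 r=(7,8) succ=(2,2) retry=(0,1)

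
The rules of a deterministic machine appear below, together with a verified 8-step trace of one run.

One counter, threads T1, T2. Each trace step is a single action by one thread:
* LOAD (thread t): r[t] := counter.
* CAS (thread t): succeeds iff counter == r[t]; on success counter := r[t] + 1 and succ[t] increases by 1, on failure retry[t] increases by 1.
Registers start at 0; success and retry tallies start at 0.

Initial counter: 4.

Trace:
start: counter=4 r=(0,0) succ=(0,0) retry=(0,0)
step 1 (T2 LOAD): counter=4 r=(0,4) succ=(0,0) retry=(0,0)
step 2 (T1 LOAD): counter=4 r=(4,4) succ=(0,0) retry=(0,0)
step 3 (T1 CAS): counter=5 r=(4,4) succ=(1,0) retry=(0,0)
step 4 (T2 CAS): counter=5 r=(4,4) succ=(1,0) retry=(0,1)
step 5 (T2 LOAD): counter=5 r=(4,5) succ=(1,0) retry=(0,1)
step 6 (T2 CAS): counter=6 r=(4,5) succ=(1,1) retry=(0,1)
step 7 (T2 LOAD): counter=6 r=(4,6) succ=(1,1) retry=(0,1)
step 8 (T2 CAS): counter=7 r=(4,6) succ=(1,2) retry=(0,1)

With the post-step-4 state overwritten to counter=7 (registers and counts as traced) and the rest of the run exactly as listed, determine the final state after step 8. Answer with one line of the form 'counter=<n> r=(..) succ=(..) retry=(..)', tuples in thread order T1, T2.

state after step 4 := counter=7 r=(4,4) succ=(1,0) retry=(0,1)
step 5 (T2 LOAD): counter=7 r=(4,7) succ=(1,0) retry=(0,1)
step 6 (T2 CAS): counter=8 r=(4,7) succ=(1,1) retry=(0,1)
step 7 (T2 LOAD): counter=8 r=(4,8) succ=(1,1) retry=(0,1)
step 8 (T2 CAS): counter=9 r=(4,8) succ=(1,2) retry=(0,1)

counter=9 r=(4,8) succ=(1,2) retry=(0,1)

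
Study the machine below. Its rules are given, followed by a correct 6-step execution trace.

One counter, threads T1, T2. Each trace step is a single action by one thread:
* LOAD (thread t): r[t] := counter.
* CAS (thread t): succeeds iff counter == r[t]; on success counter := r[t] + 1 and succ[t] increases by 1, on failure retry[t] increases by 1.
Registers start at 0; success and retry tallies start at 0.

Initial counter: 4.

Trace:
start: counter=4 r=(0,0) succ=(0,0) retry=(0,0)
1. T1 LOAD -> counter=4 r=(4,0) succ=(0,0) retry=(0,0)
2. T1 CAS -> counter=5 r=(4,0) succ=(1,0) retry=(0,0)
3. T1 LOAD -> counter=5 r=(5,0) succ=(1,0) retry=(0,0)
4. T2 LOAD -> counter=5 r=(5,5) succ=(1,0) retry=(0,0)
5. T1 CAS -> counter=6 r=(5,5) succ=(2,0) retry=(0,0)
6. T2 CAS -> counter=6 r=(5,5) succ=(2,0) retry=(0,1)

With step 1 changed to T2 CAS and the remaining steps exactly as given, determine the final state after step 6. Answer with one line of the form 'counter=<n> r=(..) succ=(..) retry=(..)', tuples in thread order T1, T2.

(re-executing from step 1 with the substitution; state before step 1: counter=4 r=(0,0) succ=(0,0) retry=(0,0))
1. T2 CAS -> counter=4 r=(0,0) succ=(0,0) retry=(0,1)
2. T1 CAS -> counter=4 r=(0,0) succ=(0,0) retry=(1,1)
3. T1 LOAD -> counter=4 r=(4,0) succ=(0,0) retry=(1,1)
4. T2 LOAD -> counter=4 r=(4,4) succ=(0,0) retry=(1,1)
5. T1 CAS -> counter=5 r=(4,4) succ=(1,0) retry=(1,1)
6. T2 CAS -> counter=5 r=(4,4) succ=(1,0) retry=(1,2)

counter=5 r=(4,4) succ=(1,0) retry=(1,2)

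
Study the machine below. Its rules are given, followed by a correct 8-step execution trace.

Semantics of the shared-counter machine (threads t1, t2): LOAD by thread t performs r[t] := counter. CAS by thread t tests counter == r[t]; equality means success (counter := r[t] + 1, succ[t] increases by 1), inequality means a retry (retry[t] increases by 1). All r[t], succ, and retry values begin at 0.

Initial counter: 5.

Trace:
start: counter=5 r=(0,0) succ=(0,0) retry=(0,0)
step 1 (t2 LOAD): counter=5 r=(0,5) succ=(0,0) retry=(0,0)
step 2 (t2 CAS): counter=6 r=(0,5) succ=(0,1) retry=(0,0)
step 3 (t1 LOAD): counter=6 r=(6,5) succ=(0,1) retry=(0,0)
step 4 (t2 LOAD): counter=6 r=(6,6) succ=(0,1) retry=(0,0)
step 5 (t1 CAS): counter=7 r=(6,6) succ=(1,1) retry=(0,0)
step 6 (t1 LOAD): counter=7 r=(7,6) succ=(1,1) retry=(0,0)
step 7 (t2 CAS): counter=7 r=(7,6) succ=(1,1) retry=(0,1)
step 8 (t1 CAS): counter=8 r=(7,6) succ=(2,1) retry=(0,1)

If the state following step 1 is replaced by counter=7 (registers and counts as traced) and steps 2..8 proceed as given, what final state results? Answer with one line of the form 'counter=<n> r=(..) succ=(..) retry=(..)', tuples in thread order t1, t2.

state after step 1 := counter=7 r=(0,5) succ=(0,0) retry=(0,0)
step 2 (t2 CAS): counter=7 r=(0,5) succ=(0,0) retry=(0,1)
step 3 (t1 LOAD): counter=7 r=(7,5) succ=(0,0) retry=(0,1)
step 4 (t2 LOAD): counter=7 r=(7,7) succ=(0,0) retry=(0,1)
step 5 (t1 CAS): counter=8 r=(7,7) succ=(1,0) retry=(0,1)
step 6 (t1 LOAD): counter=8 r=(8,7) succ=(1,0) retry=(0,1)
step 7 (t2 CAS): counter=8 r=(8,7) succ=(1,0) retry=(0,2)
step 8 (t1 CAS): counter=9 r=(8,7) succ=(2,0) retry=(0,2)

counter=9 r=(8,7) succ=(2,0) retry=(0,2)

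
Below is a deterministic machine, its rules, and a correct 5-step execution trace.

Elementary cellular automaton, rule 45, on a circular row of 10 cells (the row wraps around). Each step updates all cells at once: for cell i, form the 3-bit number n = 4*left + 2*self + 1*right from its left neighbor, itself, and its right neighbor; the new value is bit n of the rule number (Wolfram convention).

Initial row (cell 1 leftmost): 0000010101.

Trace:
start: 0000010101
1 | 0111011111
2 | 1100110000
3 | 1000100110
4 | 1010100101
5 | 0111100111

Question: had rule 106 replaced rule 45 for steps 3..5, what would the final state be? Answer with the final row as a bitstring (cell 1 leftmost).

1101100111

(re-executing steps 3..5 under rule 106; state before step 3: 1100110000)
3 | 1101110001
4 | 0111010011
5 | 1101100111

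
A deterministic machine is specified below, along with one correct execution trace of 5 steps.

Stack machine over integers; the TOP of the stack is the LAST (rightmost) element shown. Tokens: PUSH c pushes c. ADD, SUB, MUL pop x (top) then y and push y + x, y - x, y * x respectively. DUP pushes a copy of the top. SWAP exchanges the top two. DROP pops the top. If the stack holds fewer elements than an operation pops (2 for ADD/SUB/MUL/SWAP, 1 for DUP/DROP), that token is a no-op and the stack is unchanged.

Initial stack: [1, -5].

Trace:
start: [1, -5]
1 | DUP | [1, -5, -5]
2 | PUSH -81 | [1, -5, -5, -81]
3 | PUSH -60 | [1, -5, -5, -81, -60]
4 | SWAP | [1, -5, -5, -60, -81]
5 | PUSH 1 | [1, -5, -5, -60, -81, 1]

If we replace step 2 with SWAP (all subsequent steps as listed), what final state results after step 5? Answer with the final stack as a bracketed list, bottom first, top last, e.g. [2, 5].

(re-executing from step 2 with the substitution; state before step 2: [1, -5, -5])
2 | SWAP | [1, -5, -5]
3 | PUSH -60 | [1, -5, -5, -60]
4 | SWAP | [1, -5, -60, -5]
5 | PUSH 1 | [1, -5, -60, -5, 1]

[1, -5, -60, -5, 1]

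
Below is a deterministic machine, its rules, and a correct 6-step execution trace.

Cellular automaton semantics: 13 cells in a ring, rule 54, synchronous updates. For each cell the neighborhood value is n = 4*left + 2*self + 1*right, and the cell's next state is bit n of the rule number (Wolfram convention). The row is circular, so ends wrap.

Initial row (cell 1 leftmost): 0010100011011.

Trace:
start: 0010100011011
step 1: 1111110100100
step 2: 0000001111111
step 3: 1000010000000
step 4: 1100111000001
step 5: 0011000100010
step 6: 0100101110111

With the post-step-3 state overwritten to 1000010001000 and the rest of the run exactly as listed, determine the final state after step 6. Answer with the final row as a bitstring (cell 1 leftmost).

0100101110111

state after step 3 := 1000010001000
step 4: 1100111011101
step 5: 0011000100010
step 6: 0100101110111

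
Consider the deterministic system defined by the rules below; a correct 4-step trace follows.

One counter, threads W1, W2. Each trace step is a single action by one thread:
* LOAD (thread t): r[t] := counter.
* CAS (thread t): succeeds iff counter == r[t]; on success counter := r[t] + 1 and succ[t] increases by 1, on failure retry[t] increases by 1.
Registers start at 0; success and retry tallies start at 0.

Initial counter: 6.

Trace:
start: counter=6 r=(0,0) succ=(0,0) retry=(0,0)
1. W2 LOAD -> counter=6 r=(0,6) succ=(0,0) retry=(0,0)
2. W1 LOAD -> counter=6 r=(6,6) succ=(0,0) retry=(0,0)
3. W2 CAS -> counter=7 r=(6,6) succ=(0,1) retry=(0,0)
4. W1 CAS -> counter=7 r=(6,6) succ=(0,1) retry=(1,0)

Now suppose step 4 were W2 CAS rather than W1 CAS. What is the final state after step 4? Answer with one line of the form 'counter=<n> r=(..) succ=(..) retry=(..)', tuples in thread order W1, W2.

counter=7 r=(6,6) succ=(0,1) retry=(0,1)

(re-executing from step 4 with the substitution; state before step 4: counter=7 r=(6,6) succ=(0,1) retry=(0,0))
4. W2 CAS -> counter=7 r=(6,6) succ=(0,1) retry=(0,1)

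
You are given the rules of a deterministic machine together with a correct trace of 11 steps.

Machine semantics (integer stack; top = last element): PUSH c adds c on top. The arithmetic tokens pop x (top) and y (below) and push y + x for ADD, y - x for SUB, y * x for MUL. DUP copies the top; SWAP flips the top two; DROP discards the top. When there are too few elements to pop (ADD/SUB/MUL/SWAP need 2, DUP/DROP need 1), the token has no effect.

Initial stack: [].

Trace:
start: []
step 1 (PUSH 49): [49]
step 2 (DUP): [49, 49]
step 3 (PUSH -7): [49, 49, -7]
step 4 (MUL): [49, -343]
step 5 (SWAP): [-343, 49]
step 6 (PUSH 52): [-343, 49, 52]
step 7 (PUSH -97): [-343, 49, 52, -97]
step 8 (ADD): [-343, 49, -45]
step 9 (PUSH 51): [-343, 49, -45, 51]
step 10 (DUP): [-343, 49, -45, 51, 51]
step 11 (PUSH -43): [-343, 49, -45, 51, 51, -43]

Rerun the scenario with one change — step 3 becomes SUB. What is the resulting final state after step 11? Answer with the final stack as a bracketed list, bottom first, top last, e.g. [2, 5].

(re-executing from step 3 with the substitution; state before step 3: [49, 49])
step 3 (SUB): [0]
step 4 (MUL): [0]
step 5 (SWAP): [0]
step 6 (PUSH 52): [0, 52]
step 7 (PUSH -97): [0, 52, -97]
step 8 (ADD): [0, -45]
step 9 (PUSH 51): [0, -45, 51]
step 10 (DUP): [0, -45, 51, 51]
step 11 (PUSH -43): [0, -45, 51, 51, -43]

[0, -45, 51, 51, -43]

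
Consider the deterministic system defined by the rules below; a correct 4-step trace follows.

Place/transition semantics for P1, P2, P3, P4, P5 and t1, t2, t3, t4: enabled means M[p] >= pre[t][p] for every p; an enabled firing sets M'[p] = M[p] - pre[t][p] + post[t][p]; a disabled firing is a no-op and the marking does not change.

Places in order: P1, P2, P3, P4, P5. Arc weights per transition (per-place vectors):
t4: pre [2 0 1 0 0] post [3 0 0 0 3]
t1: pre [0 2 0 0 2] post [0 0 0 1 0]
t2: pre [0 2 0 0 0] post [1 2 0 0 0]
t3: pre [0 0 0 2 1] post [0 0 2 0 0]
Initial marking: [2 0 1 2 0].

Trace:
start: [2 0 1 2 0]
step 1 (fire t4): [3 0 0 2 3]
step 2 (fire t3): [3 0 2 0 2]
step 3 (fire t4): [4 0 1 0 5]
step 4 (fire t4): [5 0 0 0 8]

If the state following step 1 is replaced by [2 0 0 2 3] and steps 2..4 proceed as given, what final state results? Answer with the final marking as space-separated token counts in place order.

state after step 1 := [2 0 0 2 3]
step 2 (fire t3): [2 0 2 0 2]
step 3 (fire t4): [3 0 1 0 5]
step 4 (fire t4): [4 0 0 0 8]

4 0 0 0 8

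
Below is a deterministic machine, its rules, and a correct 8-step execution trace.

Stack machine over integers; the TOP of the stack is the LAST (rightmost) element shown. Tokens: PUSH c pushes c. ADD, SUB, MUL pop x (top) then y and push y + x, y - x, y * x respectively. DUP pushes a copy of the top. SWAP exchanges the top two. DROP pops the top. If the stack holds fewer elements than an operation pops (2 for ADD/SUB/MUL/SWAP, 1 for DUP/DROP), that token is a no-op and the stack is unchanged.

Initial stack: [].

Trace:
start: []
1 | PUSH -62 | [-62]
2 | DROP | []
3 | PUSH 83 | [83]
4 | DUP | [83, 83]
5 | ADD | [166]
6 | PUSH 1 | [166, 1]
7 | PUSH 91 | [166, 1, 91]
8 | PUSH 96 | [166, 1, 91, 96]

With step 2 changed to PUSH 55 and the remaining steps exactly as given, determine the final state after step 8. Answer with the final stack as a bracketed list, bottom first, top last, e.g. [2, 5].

(re-executing from step 2 with the substitution; state before step 2: [-62])
2 | PUSH 55 | [-62, 55]
3 | PUSH 83 | [-62, 55, 83]
4 | DUP | [-62, 55, 83, 83]
5 | ADD | [-62, 55, 166]
6 | PUSH 1 | [-62, 55, 166, 1]
7 | PUSH 91 | [-62, 55, 166, 1, 91]
8 | PUSH 96 | [-62, 55, 166, 1, 91, 96]

[-62, 55, 166, 1, 91, 96]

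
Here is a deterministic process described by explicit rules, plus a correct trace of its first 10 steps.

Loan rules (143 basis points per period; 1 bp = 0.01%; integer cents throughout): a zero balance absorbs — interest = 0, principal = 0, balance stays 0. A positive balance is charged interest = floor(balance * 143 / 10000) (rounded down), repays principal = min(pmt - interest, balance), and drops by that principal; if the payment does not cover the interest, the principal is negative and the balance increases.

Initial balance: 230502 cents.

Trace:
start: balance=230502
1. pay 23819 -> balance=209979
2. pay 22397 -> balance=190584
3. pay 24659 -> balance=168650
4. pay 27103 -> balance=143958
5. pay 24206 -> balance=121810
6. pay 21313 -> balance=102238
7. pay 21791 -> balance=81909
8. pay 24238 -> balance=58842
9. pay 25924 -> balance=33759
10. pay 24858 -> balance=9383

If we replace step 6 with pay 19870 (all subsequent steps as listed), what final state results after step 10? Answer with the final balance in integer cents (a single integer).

10910

(re-executing from step 6 with the substitution; state before step 6: balance=121810)
6. pay 19870 -> balance=103681
7. pay 21791 -> balance=83372
8. pay 24238 -> balance=60326
9. pay 25924 -> balance=35264
10. pay 24858 -> balance=10910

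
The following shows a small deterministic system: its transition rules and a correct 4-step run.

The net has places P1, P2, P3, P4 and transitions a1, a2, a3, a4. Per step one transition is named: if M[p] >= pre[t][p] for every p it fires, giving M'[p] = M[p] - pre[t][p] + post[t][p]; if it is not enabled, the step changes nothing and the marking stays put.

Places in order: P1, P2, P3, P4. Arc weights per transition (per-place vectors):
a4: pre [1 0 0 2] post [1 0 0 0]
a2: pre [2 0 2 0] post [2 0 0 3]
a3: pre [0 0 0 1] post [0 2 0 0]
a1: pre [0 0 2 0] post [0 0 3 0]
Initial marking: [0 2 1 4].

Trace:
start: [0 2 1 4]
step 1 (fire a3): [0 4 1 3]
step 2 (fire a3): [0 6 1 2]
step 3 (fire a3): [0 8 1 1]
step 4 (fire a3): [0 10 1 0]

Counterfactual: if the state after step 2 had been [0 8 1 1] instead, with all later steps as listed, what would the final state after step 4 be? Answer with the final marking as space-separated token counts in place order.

0 10 1 0

state after step 2 := [0 8 1 1]
step 3 (fire a3): [0 10 1 0]
step 4 (fire a3): [0 10 1 0]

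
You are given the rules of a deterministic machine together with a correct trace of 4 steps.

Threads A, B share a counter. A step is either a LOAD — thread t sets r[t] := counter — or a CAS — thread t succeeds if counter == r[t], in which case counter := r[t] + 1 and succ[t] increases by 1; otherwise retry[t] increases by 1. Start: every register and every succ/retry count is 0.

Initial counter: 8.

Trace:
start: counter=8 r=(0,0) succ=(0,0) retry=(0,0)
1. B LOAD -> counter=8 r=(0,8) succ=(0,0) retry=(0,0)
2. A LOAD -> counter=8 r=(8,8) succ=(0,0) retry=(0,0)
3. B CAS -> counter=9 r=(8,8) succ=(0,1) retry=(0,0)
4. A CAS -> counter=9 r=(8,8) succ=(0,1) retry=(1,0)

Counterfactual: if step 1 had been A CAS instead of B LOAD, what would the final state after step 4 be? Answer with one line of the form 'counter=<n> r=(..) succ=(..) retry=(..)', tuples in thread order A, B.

(re-executing from step 1 with the substitution; state before step 1: counter=8 r=(0,0) succ=(0,0) retry=(0,0))
1. A CAS -> counter=8 r=(0,0) succ=(0,0) retry=(1,0)
2. A LOAD -> counter=8 r=(8,0) succ=(0,0) retry=(1,0)
3. B CAS -> counter=8 r=(8,0) succ=(0,0) retry=(1,1)
4. A CAS -> counter=9 r=(8,0) succ=(1,0) retry=(1,1)

counter=9 r=(8,0) succ=(1,0) retry=(1,1)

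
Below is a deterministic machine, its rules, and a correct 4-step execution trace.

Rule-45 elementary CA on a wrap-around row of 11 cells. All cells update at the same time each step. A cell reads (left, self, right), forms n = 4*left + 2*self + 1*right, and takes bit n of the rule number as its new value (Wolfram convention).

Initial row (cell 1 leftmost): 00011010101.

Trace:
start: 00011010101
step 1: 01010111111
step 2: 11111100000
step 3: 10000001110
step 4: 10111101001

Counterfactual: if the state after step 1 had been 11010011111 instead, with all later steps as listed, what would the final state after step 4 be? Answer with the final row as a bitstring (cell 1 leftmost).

state after step 1 := 11010011111
step 2: 00110010000
step 3: 10100010111
step 4: 01101011100

01101011100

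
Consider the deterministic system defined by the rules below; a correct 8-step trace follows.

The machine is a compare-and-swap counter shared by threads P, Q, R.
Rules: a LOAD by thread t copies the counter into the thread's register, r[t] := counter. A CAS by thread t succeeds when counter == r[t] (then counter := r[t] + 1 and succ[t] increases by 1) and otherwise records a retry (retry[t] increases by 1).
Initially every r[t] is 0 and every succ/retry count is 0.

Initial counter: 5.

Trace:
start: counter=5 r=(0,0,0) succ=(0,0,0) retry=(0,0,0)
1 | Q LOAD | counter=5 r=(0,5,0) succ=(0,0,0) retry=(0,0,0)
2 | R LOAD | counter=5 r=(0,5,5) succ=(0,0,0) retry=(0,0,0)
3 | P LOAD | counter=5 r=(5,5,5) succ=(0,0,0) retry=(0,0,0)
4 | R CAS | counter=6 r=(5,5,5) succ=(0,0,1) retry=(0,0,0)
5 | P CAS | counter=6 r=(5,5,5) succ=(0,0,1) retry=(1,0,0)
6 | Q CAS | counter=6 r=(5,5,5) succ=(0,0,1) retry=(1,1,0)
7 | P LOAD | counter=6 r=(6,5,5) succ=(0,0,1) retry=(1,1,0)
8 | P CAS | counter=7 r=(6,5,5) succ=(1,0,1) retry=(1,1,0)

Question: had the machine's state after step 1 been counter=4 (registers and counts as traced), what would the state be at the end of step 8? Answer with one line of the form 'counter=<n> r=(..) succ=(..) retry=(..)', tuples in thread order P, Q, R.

counter=7 r=(6,5,4) succ=(1,1,1) retry=(1,0,0)

state after step 1 := counter=4 r=(0,5,0) succ=(0,0,0) retry=(0,0,0)
2 | R LOAD | counter=4 r=(0,5,4) succ=(0,0,0) retry=(0,0,0)
3 | P LOAD | counter=4 r=(4,5,4) succ=(0,0,0) retry=(0,0,0)
4 | R CAS | counter=5 r=(4,5,4) succ=(0,0,1) retry=(0,0,0)
5 | P CAS | counter=5 r=(4,5,4) succ=(0,0,1) retry=(1,0,0)
6 | Q CAS | counter=6 r=(4,5,4) succ=(0,1,1) retry=(1,0,0)
7 | P LOAD | counter=6 r=(6,5,4) succ=(0,1,1) retry=(1,0,0)
8 | P CAS | counter=7 r=(6,5,4) succ=(1,1,1) retry=(1,0,0)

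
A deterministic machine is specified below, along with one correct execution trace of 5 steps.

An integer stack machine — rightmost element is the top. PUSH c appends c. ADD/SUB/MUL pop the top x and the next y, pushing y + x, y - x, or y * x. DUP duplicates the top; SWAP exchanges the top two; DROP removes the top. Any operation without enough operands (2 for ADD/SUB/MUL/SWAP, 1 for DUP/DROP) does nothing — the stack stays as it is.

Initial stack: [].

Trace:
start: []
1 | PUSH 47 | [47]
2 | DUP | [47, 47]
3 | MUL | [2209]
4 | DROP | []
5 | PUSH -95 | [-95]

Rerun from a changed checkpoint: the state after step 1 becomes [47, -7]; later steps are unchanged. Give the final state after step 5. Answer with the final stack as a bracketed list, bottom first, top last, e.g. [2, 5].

[47, -95]

state after step 1 := [47, -7]
2 | DUP | [47, -7, -7]
3 | MUL | [47, 49]
4 | DROP | [47]
5 | PUSH -95 | [47, -95]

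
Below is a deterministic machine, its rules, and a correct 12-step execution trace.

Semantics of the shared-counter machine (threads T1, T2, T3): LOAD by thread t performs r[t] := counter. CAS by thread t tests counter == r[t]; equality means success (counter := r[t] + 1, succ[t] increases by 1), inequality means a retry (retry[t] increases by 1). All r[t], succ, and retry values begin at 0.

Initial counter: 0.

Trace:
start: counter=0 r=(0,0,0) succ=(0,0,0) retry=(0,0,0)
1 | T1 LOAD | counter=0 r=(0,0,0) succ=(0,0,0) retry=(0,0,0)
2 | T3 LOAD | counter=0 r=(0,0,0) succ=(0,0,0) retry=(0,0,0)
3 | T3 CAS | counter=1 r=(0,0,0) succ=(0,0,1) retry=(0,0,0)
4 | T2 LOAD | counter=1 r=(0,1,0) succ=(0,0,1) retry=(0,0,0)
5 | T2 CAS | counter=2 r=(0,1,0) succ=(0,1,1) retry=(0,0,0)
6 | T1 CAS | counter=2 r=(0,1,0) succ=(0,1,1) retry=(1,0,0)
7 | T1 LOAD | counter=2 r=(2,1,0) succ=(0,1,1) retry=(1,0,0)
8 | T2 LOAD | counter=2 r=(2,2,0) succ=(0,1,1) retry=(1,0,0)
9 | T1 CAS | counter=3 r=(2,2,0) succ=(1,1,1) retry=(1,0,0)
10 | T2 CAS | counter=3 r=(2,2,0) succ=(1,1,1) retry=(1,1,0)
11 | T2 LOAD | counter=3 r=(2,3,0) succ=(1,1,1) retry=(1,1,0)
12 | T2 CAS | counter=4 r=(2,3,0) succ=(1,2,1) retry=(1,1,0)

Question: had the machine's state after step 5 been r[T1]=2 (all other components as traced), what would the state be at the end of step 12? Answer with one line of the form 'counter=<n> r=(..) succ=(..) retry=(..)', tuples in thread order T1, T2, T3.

counter=5 r=(3,4,0) succ=(2,2,1) retry=(0,1,0)

state after step 5 := counter=2 r=(2,1,0) succ=(0,1,1) retry=(0,0,0)
6 | T1 CAS | counter=3 r=(2,1,0) succ=(1,1,1) retry=(0,0,0)
7 | T1 LOAD | counter=3 r=(3,1,0) succ=(1,1,1) retry=(0,0,0)
8 | T2 LOAD | counter=3 r=(3,3,0) succ=(1,1,1) retry=(0,0,0)
9 | T1 CAS | counter=4 r=(3,3,0) succ=(2,1,1) retry=(0,0,0)
10 | T2 CAS | counter=4 r=(3,3,0) succ=(2,1,1) retry=(0,1,0)
11 | T2 LOAD | counter=4 r=(3,4,0) succ=(2,1,1) retry=(0,1,0)
12 | T2 CAS | counter=5 r=(3,4,0) succ=(2,2,1) retry=(0,1,0)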